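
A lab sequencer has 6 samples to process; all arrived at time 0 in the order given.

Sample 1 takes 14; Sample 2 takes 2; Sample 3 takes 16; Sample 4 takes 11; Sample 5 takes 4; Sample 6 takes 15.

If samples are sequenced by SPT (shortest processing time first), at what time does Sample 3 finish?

62

SPT (increasing processing time): Sample 2 Sample 5 Sample 4 Sample 1 Sample 6 Sample 3.
Sample 2: 0→2
Sample 5: 2→6
Sample 4: 6→17
Sample 1: 17→31
Sample 6: 31→46
Sample 3: 46→62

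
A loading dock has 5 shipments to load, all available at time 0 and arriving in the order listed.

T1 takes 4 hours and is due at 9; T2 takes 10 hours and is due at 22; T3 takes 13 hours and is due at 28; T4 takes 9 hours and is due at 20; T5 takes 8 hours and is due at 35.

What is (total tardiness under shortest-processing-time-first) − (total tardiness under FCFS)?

SPT (increasing processing time): T1 T5 T4 T2 T3.
T1: 0→4, due 9, tardiness 0
T5: 4→12, due 35, tardiness 0
T4: 12→21, due 20, tardiness 1
T2: 21→31, due 22, tardiness 9
T3: 31→44, due 28, tardiness 16
Sum = 0+0+1+9+16 = 26.
FIFO (arrival order): T1 T2 T3 T4 T5.
T1: 0→4, due 9, tardiness 0
T2: 4→14, due 22, tardiness 0
T3: 14→27, due 28, tardiness 0
T4: 27→36, due 20, tardiness 16
T5: 36→44, due 35, tardiness 9
Sum = 0+0+0+16+9 = 25.
Difference = 26 − 25 = 1.

1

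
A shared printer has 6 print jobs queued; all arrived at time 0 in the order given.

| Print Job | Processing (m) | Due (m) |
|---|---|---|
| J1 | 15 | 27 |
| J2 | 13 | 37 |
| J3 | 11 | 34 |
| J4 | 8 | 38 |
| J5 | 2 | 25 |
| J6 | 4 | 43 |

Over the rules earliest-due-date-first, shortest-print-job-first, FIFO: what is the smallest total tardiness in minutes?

EDD (increasing due date): J5 J1 J3 J2 J4 J6.
J5: 0→2, due 25, tardiness 0
J1: 2→17, due 27, tardiness 0
J3: 17→28, due 34, tardiness 0
J2: 28→41, due 37, tardiness 4
J4: 41→49, due 38, tardiness 11
J6: 49→53, due 43, tardiness 10
Sum = 0+0+0+4+11+10 = 25.
SPT (increasing processing time): J5 J6 J4 J3 J2 J1.
J5: 0→2, due 25, tardiness 0
J6: 2→6, due 43, tardiness 0
J4: 6→14, due 38, tardiness 0
J3: 14→25, due 34, tardiness 0
J2: 25→38, due 37, tardiness 1
J1: 38→53, due 27, tardiness 26
Sum = 0+0+0+0+1+26 = 27.
FIFO (arrival order): J1 J2 J3 J4 J5 J6.
J1: 0→15, due 27, tardiness 0
J2: 15→28, due 37, tardiness 0
J3: 28→39, due 34, tardiness 5
J4: 39→47, due 38, tardiness 9
J5: 47→49, due 25, tardiness 24
J6: 49→53, due 43, tardiness 10
Sum = 0+0+5+9+24+10 = 48.
EDD 25, SPT 27, FIFO 48 → minimum 25.

25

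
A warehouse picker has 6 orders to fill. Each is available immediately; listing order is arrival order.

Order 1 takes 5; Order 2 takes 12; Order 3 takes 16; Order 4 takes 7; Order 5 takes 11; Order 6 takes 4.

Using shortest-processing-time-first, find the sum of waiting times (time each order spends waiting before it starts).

95

SPT (increasing processing time): Order 6 Order 1 Order 4 Order 5 Order 2 Order 3.
Order 6: waits 0, runs 0→4
Order 1: waits 4, runs 4→9
Order 4: waits 9, runs 9→16
Order 5: waits 16, runs 16→27
Order 2: waits 27, runs 27→39
Order 3: waits 39, runs 39→55
Sum = 0+4+9+16+27+39 = 95.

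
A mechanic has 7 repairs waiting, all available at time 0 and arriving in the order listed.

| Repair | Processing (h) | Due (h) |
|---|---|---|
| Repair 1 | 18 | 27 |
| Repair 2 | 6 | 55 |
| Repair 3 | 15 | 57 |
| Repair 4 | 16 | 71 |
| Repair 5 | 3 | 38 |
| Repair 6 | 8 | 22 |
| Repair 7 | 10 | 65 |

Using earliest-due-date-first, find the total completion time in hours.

EDD (increasing due date): Repair 6 Repair 1 Repair 5 Repair 2 Repair 3 Repair 7 Repair 4.
Repair 6: 0→8
Repair 1: 8→26
Repair 5: 26→29
Repair 2: 29→35
Repair 3: 35→50
Repair 7: 50→60
Repair 4: 60→76
Sum = 8+26+29+35+50+60+76 = 284.

284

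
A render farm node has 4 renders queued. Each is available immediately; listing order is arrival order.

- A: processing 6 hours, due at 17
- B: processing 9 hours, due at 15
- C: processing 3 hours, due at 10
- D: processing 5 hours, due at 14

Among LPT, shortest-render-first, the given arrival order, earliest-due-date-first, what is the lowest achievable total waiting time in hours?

25

LPT (decreasing processing time): B A D C.
B: waits 0, runs 0→9
A: waits 9, runs 9→15
D: waits 15, runs 15→20
C: waits 20, runs 20→23
Sum = 0+9+15+20 = 44.
SPT (increasing processing time): C D A B.
C: waits 0, runs 0→3
D: waits 3, runs 3→8
A: waits 8, runs 8→14
B: waits 14, runs 14→23
Sum = 0+3+8+14 = 25.
FIFO (arrival order): A B C D.
A: waits 0, runs 0→6
B: waits 6, runs 6→15
C: waits 15, runs 15→18
D: waits 18, runs 18→23
Sum = 0+6+15+18 = 39.
EDD (increasing due date): C D B A.
C: waits 0, runs 0→3
D: waits 3, runs 3→8
B: waits 8, runs 8→17
A: waits 17, runs 17→23
Sum = 0+3+8+17 = 28.
LPT 44, SPT 25, FIFO 39, EDD 28 → minimum 25.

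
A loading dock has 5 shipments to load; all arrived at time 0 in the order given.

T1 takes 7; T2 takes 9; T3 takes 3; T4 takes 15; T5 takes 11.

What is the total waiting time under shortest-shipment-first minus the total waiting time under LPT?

SPT (increasing processing time): T3 T1 T2 T5 T4.
T3: waits 0, runs 0→3
T1: waits 3, runs 3→10
T2: waits 10, runs 10→19
T5: waits 19, runs 19→30
T4: waits 30, runs 30→45
Sum = 0+3+10+19+30 = 62.
LPT (decreasing processing time): T4 T5 T2 T1 T3.
T4: waits 0, runs 0→15
T5: waits 15, runs 15→26
T2: waits 26, runs 26→35
T1: waits 35, runs 35→42
T3: waits 42, runs 42→45
Sum = 0+15+26+35+42 = 118.
Difference = 62 − 118 = -56.

-56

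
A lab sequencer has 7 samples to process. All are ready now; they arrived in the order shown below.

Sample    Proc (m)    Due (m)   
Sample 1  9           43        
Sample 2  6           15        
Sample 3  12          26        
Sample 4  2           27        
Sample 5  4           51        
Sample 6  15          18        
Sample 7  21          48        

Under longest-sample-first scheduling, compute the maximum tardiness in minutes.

48

LPT (decreasing processing time): Sample 7 Sample 6 Sample 3 Sample 1 Sample 2 Sample 5 Sample 4.
Sample 7: 0→21, due 48, tardiness 0
Sample 6: 21→36, due 18, tardiness 18
Sample 3: 36→48, due 26, tardiness 22
Sample 1: 48→57, due 43, tardiness 14
Sample 2: 57→63, due 15, tardiness 48
Sample 5: 63→67, due 51, tardiness 16
Sample 4: 67→69, due 27, tardiness 42
Maximum = 48.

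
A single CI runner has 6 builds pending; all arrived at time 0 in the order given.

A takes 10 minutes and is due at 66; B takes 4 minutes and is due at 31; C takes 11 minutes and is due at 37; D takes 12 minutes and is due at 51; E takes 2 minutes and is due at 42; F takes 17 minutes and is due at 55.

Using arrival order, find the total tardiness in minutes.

FIFO (arrival order): A B C D E F.
A: 0→10, due 66, tardiness 0
B: 10→14, due 31, tardiness 0
C: 14→25, due 37, tardiness 0
D: 25→37, due 51, tardiness 0
E: 37→39, due 42, tardiness 0
F: 39→56, due 55, tardiness 1
Sum = 0+0+0+0+0+1 = 1.

1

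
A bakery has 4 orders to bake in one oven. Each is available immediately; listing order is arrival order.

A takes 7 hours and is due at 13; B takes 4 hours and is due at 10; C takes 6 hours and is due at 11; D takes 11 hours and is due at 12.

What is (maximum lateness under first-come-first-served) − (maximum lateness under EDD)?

FIFO (arrival order): A B C D.
A: 0→7, due 13, lateness -6
B: 7→11, due 10, lateness 1
C: 11→17, due 11, lateness 6
D: 17→28, due 12, lateness 16
Maximum = 16.
EDD (increasing due date): B C D A.
B: 0→4, due 10, lateness -6
C: 4→10, due 11, lateness -1
D: 10→21, due 12, lateness 9
A: 21→28, due 13, lateness 15
Maximum = 15.
Difference = 16 − 15 = 1.

1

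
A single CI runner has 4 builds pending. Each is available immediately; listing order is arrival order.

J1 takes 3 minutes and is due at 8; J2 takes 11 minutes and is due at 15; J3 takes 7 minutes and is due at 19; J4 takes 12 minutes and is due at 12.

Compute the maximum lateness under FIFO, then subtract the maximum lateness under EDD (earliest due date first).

FIFO (arrival order): J1 J2 J3 J4.
J1: 0→3, due 8, lateness -5
J2: 3→14, due 15, lateness -1
J3: 14→21, due 19, lateness 2
J4: 21→33, due 12, lateness 21
Maximum = 21.
EDD (increasing due date): J1 J4 J2 J3.
J1: 0→3, due 8, lateness -5
J4: 3→15, due 12, lateness 3
J2: 15→26, due 15, lateness 11
J3: 26→33, due 19, lateness 14
Maximum = 14.
Difference = 21 − 14 = 7.

7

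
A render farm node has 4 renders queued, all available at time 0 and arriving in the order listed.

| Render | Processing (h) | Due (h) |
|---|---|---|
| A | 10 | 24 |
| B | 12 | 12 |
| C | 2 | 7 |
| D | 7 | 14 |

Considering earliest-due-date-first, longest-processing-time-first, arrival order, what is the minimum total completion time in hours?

68

EDD (increasing due date): C B D A.
C: 0→2
B: 2→14
D: 14→21
A: 21→31
Sum = 2+14+21+31 = 68.
LPT (decreasing processing time): B A D C.
B: 0→12
A: 12→22
D: 22→29
C: 29→31
Sum = 12+22+29+31 = 94.
FIFO (arrival order): A B C D.
A: 0→10
B: 10→22
C: 22→24
D: 24→31
Sum = 10+22+24+31 = 87.
EDD 68, LPT 94, FIFO 87 → minimum 68.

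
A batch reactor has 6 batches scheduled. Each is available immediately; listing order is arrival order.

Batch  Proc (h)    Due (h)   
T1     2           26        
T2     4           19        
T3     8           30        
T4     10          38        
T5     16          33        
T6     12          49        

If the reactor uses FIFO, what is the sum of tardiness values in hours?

10

FIFO (arrival order): T1 T2 T3 T4 T5 T6.
T1: 0→2, due 26, tardiness 0
T2: 2→6, due 19, tardiness 0
T3: 6→14, due 30, tardiness 0
T4: 14→24, due 38, tardiness 0
T5: 24→40, due 33, tardiness 7
T6: 40→52, due 49, tardiness 3
Sum = 0+0+0+0+7+3 = 10.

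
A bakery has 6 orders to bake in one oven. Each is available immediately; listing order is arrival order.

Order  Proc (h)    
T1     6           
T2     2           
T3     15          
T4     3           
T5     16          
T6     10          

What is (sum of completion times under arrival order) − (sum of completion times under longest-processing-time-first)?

-80

FIFO (arrival order): T1 T2 T3 T4 T5 T6.
T1: 0→6
T2: 6→8
T3: 8→23
T4: 23→26
T5: 26→42
T6: 42→52
Sum = 6+8+23+26+42+52 = 157.
LPT (decreasing processing time): T5 T3 T6 T1 T4 T2.
T5: 0→16
T3: 16→31
T6: 31→41
T1: 41→47
T4: 47→50
T2: 50→52
Sum = 16+31+41+47+50+52 = 237.
Difference = 157 − 237 = -80.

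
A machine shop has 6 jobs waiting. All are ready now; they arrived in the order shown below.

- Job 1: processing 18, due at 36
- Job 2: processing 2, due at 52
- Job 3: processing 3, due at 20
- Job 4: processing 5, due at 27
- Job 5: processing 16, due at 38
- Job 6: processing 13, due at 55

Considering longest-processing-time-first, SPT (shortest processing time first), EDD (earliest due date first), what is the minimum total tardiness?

6

LPT (decreasing processing time): Job 1 Job 5 Job 6 Job 4 Job 3 Job 2.
Job 1: 0→18, due 36, tardiness 0
Job 5: 18→34, due 38, tardiness 0
Job 6: 34→47, due 55, tardiness 0
Job 4: 47→52, due 27, tardiness 25
Job 3: 52→55, due 20, tardiness 35
Job 2: 55→57, due 52, tardiness 5
Sum = 0+0+0+25+35+5 = 65.
SPT (increasing processing time): Job 2 Job 3 Job 4 Job 6 Job 5 Job 1.
Job 2: 0→2, due 52, tardiness 0
Job 3: 2→5, due 20, tardiness 0
Job 4: 5→10, due 27, tardiness 0
Job 6: 10→23, due 55, tardiness 0
Job 5: 23→39, due 38, tardiness 1
Job 1: 39→57, due 36, tardiness 21
Sum = 0+0+0+0+1+21 = 22.
EDD (increasing due date): Job 3 Job 4 Job 1 Job 5 Job 2 Job 6.
Job 3: 0→3, due 20, tardiness 0
Job 4: 3→8, due 27, tardiness 0
Job 1: 8→26, due 36, tardiness 0
Job 5: 26→42, due 38, tardiness 4
Job 2: 42→44, due 52, tardiness 0
Job 6: 44→57, due 55, tardiness 2
Sum = 0+0+0+4+0+2 = 6.
LPT 65, SPT 22, EDD 6 → minimum 6.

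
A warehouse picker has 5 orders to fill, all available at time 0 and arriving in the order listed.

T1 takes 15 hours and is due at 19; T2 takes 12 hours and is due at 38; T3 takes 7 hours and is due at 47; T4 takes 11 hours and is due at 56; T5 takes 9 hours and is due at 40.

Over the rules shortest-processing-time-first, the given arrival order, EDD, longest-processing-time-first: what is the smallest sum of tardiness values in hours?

0

SPT (increasing processing time): T3 T5 T4 T2 T1.
T3: 0→7, due 47, tardiness 0
T5: 7→16, due 40, tardiness 0
T4: 16→27, due 56, tardiness 0
T2: 27→39, due 38, tardiness 1
T1: 39→54, due 19, tardiness 35
Sum = 0+0+0+1+35 = 36.
FIFO (arrival order): T1 T2 T3 T4 T5.
T1: 0→15, due 19, tardiness 0
T2: 15→27, due 38, tardiness 0
T3: 27→34, due 47, tardiness 0
T4: 34→45, due 56, tardiness 0
T5: 45→54, due 40, tardiness 14
Sum = 0+0+0+0+14 = 14.
EDD (increasing due date): T1 T2 T5 T3 T4.
T1: 0→15, due 19, tardiness 0
T2: 15→27, due 38, tardiness 0
T5: 27→36, due 40, tardiness 0
T3: 36→43, due 47, tardiness 0
T4: 43→54, due 56, tardiness 0
Sum = 0+0+0+0+0 = 0.
LPT (decreasing processing time): T1 T2 T4 T5 T3.
T1: 0→15, due 19, tardiness 0
T2: 15→27, due 38, tardiness 0
T4: 27→38, due 56, tardiness 0
T5: 38→47, due 40, tardiness 7
T3: 47→54, due 47, tardiness 7
Sum = 0+0+0+7+7 = 14.
SPT 36, FIFO 14, EDD 0, LPT 14 → minimum 0.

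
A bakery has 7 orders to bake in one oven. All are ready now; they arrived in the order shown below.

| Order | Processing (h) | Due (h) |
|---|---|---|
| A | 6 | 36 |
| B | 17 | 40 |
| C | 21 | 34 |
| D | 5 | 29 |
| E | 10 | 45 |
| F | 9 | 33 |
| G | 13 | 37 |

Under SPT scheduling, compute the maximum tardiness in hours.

SPT (increasing processing time): D A F E G B C.
D: 0→5, due 29, tardiness 0
A: 5→11, due 36, tardiness 0
F: 11→20, due 33, tardiness 0
E: 20→30, due 45, tardiness 0
G: 30→43, due 37, tardiness 6
B: 43→60, due 40, tardiness 20
C: 60→81, due 34, tardiness 47
Maximum = 47.

47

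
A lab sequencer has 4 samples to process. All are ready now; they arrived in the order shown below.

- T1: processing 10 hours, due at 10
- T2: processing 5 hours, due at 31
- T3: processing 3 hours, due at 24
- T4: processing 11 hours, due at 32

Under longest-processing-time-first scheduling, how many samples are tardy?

LPT (decreasing processing time): T4 T1 T2 T3.
T4: 0→11, due 32, tardiness 0
T1: 11→21, due 10, tardiness 11
T2: 21→26, due 31, tardiness 0
T3: 26→29, due 24, tardiness 5
Late samples: 2.

2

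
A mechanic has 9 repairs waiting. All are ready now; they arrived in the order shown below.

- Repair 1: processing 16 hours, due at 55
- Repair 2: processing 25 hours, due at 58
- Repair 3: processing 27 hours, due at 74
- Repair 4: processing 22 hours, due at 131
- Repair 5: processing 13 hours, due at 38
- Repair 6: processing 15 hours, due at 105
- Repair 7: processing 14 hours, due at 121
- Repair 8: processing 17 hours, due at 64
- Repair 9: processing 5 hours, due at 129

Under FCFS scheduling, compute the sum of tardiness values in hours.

FIFO (arrival order): Repair 1 Repair 2 Repair 3 Repair 4 Repair 5 Repair 6 Repair 7 Repair 8 Repair 9.
Repair 1: 0→16, due 55, tardiness 0
Repair 2: 16→41, due 58, tardiness 0
Repair 3: 41→68, due 74, tardiness 0
Repair 4: 68→90, due 131, tardiness 0
Repair 5: 90→103, due 38, tardiness 65
Repair 6: 103→118, due 105, tardiness 13
Repair 7: 118→132, due 121, tardiness 11
Repair 8: 132→149, due 64, tardiness 85
Repair 9: 149→154, due 129, tardiness 25
Sum = 0+0+0+0+65+13+11+85+25 = 199.

199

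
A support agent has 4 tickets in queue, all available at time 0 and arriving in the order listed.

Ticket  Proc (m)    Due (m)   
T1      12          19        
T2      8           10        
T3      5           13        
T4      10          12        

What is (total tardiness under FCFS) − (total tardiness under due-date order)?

FIFO (arrival order): T1 T2 T3 T4.
T1: 0→12, due 19, tardiness 0
T2: 12→20, due 10, tardiness 10
T3: 20→25, due 13, tardiness 12
T4: 25→35, due 12, tardiness 23
Sum = 0+10+12+23 = 45.
EDD (increasing due date): T2 T4 T3 T1.
T2: 0→8, due 10, tardiness 0
T4: 8→18, due 12, tardiness 6
T3: 18→23, due 13, tardiness 10
T1: 23→35, due 19, tardiness 16
Sum = 0+6+10+16 = 32.
Difference = 45 − 32 = 13.

13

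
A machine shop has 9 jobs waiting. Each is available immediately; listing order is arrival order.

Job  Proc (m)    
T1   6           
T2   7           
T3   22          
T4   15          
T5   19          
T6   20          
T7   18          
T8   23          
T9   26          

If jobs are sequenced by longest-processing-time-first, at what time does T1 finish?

LPT (decreasing processing time): T9 T8 T3 T6 T5 T7 T4 T2 T1.
T9: 0→26
T8: 26→49
T3: 49→71
T6: 71→91
T5: 91→110
T7: 110→128
T4: 128→143
T2: 143→150
T1: 150→156

156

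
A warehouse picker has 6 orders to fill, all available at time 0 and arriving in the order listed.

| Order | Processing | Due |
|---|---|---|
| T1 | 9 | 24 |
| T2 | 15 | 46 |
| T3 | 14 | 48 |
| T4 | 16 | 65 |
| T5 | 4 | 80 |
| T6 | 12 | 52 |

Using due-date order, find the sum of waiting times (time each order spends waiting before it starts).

187

EDD (increasing due date): T1 T2 T3 T6 T4 T5.
T1: waits 0, runs 0→9
T2: waits 9, runs 9→24
T3: waits 24, runs 24→38
T6: waits 38, runs 38→50
T4: waits 50, runs 50→66
T5: waits 66, runs 66→70
Sum = 0+9+24+38+50+66 = 187.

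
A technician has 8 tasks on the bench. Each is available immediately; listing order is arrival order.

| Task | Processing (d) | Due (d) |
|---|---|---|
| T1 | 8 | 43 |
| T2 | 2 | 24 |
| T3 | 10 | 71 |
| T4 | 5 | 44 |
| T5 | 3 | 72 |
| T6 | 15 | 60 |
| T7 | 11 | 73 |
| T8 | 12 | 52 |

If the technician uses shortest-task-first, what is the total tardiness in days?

6

SPT (increasing processing time): T2 T5 T4 T1 T3 T7 T8 T6.
T2: 0→2, due 24, tardiness 0
T5: 2→5, due 72, tardiness 0
T4: 5→10, due 44, tardiness 0
T1: 10→18, due 43, tardiness 0
T3: 18→28, due 71, tardiness 0
T7: 28→39, due 73, tardiness 0
T8: 39→51, due 52, tardiness 0
T6: 51→66, due 60, tardiness 6
Sum = 0+0+0+0+0+0+0+6 = 6.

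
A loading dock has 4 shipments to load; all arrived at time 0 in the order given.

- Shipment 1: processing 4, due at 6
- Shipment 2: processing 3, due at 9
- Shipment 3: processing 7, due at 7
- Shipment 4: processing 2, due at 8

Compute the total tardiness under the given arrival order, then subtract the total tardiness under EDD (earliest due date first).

-1

FIFO (arrival order): Shipment 1 Shipment 2 Shipment 3 Shipment 4.
Shipment 1: 0→4, due 6, tardiness 0
Shipment 2: 4→7, due 9, tardiness 0
Shipment 3: 7→14, due 7, tardiness 7
Shipment 4: 14→16, due 8, tardiness 8
Sum = 0+0+7+8 = 15.
EDD (increasing due date): Shipment 1 Shipment 3 Shipment 4 Shipment 2.
Shipment 1: 0→4, due 6, tardiness 0
Shipment 3: 4→11, due 7, tardiness 4
Shipment 4: 11→13, due 8, tardiness 5
Shipment 2: 13→16, due 9, tardiness 7
Sum = 0+4+5+7 = 16.
Difference = 15 − 16 = -1.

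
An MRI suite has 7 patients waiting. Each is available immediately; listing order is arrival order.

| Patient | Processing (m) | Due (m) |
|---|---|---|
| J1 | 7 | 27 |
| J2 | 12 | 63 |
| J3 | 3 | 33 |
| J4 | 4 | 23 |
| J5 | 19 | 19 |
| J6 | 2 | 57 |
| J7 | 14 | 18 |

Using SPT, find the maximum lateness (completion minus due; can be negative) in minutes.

SPT (increasing processing time): J6 J3 J4 J1 J2 J7 J5.
J6: 0→2, due 57, lateness -55
J3: 2→5, due 33, lateness -28
J4: 5→9, due 23, lateness -14
J1: 9→16, due 27, lateness -11
J2: 16→28, due 63, lateness -35
J7: 28→42, due 18, lateness 24
J5: 42→61, due 19, lateness 42
Maximum = 42.

42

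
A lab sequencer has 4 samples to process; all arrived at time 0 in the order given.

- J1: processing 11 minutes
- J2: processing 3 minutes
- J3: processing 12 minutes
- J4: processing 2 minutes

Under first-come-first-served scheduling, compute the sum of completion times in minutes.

FIFO (arrival order): J1 J2 J3 J4.
J1: 0→11
J2: 11→14
J3: 14→26
J4: 26→28
Sum = 11+14+26+28 = 79.

79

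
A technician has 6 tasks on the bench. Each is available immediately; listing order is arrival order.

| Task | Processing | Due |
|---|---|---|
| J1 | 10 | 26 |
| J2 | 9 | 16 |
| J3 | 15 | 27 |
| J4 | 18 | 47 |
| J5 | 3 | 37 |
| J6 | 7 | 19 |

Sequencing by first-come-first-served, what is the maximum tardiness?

43

FIFO (arrival order): J1 J2 J3 J4 J5 J6.
J1: 0→10, due 26, tardiness 0
J2: 10→19, due 16, tardiness 3
J3: 19→34, due 27, tardiness 7
J4: 34→52, due 47, tardiness 5
J5: 52→55, due 37, tardiness 18
J6: 55→62, due 19, tardiness 43
Maximum = 43.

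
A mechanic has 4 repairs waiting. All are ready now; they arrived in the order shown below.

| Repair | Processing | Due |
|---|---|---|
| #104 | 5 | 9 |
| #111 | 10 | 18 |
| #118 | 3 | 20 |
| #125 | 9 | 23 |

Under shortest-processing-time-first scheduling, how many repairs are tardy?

1

SPT (increasing processing time): #118 #104 #125 #111.
#118: 0→3, due 20, tardiness 0
#104: 3→8, due 9, tardiness 0
#125: 8→17, due 23, tardiness 0
#111: 17→27, due 18, tardiness 9
Late repairs: 1.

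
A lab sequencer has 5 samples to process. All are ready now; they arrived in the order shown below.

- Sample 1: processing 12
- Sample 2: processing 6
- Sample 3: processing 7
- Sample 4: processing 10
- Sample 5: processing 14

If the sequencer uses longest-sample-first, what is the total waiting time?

119

LPT (decreasing processing time): Sample 5 Sample 1 Sample 4 Sample 3 Sample 2.
Sample 5: waits 0, runs 0→14
Sample 1: waits 14, runs 14→26
Sample 4: waits 26, runs 26→36
Sample 3: waits 36, runs 36→43
Sample 2: waits 43, runs 43→49
Sum = 0+14+26+36+43 = 119.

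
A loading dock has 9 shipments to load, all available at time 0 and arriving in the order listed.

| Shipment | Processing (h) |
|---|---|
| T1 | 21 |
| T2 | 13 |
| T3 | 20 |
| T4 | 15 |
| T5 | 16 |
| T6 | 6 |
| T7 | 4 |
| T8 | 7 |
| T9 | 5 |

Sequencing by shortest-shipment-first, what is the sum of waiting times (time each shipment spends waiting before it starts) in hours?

287

SPT (increasing processing time): T7 T9 T6 T8 T2 T4 T5 T3 T1.
T7: waits 0, runs 0→4
T9: waits 4, runs 4→9
T6: waits 9, runs 9→15
T8: waits 15, runs 15→22
T2: waits 22, runs 22→35
T4: waits 35, runs 35→50
T5: waits 50, runs 50→66
T3: waits 66, runs 66→86
T1: waits 86, runs 86→107
Sum = 0+4+9+15+22+35+50+66+86 = 287.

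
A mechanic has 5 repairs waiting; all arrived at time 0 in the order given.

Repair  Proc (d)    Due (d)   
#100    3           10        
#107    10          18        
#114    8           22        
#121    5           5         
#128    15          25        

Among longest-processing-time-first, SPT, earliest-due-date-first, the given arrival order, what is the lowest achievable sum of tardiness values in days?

20

LPT (decreasing processing time): #128 #107 #114 #121 #100.
#128: 0→15, due 25, tardiness 0
#107: 15→25, due 18, tardiness 7
#114: 25→33, due 22, tardiness 11
#121: 33→38, due 5, tardiness 33
#100: 38→41, due 10, tardiness 31
Sum = 0+7+11+33+31 = 82.
SPT (increasing processing time): #100 #121 #114 #107 #128.
#100: 0→3, due 10, tardiness 0
#121: 3→8, due 5, tardiness 3
#114: 8→16, due 22, tardiness 0
#107: 16→26, due 18, tardiness 8
#128: 26→41, due 25, tardiness 16
Sum = 0+3+0+8+16 = 27.
EDD (increasing due date): #121 #100 #107 #114 #128.
#121: 0→5, due 5, tardiness 0
#100: 5→8, due 10, tardiness 0
#107: 8→18, due 18, tardiness 0
#114: 18→26, due 22, tardiness 4
#128: 26→41, due 25, tardiness 16
Sum = 0+0+0+4+16 = 20.
FIFO (arrival order): #100 #107 #114 #121 #128.
#100: 0→3, due 10, tardiness 0
#107: 3→13, due 18, tardiness 0
#114: 13→21, due 22, tardiness 0
#121: 21→26, due 5, tardiness 21
#128: 26→41, due 25, tardiness 16
Sum = 0+0+0+21+16 = 37.
LPT 82, SPT 27, EDD 20, FIFO 37 → minimum 20.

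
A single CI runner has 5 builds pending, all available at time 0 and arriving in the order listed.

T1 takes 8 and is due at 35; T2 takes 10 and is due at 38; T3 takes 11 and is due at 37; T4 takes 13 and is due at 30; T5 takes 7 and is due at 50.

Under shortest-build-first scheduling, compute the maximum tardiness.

SPT (increasing processing time): T5 T1 T2 T3 T4.
T5: 0→7, due 50, tardiness 0
T1: 7→15, due 35, tardiness 0
T2: 15→25, due 38, tardiness 0
T3: 25→36, due 37, tardiness 0
T4: 36→49, due 30, tardiness 19
Maximum = 19.

19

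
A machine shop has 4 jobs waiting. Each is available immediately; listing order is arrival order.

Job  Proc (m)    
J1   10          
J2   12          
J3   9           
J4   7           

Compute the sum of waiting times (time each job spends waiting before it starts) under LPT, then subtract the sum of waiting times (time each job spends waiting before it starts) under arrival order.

LPT (decreasing processing time): J2 J1 J3 J4.
J2: waits 0, runs 0→12
J1: waits 12, runs 12→22
J3: waits 22, runs 22→31
J4: waits 31, runs 31→38
Sum = 0+12+22+31 = 65.
FIFO (arrival order): J1 J2 J3 J4.
J1: waits 0, runs 0→10
J2: waits 10, runs 10→22
J3: waits 22, runs 22→31
J4: waits 31, runs 31→38
Sum = 0+10+22+31 = 63.
Difference = 65 − 63 = 2.

2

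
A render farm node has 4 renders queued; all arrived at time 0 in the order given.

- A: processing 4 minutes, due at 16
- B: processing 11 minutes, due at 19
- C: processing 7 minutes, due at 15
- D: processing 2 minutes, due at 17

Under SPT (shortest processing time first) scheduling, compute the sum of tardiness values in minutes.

5

SPT (increasing processing time): D A C B.
D: 0→2, due 17, tardiness 0
A: 2→6, due 16, tardiness 0
C: 6→13, due 15, tardiness 0
B: 13→24, due 19, tardiness 5
Sum = 0+0+0+5 = 5.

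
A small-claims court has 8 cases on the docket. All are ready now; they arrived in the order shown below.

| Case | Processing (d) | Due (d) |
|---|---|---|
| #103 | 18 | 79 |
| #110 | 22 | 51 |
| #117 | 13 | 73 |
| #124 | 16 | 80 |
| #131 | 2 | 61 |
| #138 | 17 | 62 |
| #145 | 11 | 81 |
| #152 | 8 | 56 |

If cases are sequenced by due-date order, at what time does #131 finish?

EDD (increasing due date): #110 #152 #131 #138 #117 #103 #124 #145.
#110: 0→22
#152: 22→30
#131: 30→32

32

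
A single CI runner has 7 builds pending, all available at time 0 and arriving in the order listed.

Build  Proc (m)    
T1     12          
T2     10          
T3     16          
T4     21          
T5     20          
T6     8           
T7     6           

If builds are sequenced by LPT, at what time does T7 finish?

93

LPT (decreasing processing time): T4 T5 T3 T1 T2 T6 T7.
T4: 0→21
T5: 21→41
T3: 41→57
T1: 57→69
T2: 69→79
T6: 79→87
T7: 87→93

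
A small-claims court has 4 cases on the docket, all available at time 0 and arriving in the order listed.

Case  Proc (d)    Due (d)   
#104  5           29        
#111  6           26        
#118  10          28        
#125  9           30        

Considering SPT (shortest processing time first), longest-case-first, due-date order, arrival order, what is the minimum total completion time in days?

SPT (increasing processing time): #104 #111 #125 #118.
#104: 0→5
#111: 5→11
#125: 11→20
#118: 20→30
Sum = 5+11+20+30 = 66.
LPT (decreasing processing time): #118 #125 #111 #104.
#118: 0→10
#125: 10→19
#111: 19→25
#104: 25→30
Sum = 10+19+25+30 = 84.
EDD (increasing due date): #111 #118 #104 #125.
#111: 0→6
#118: 6→16
#104: 16→21
#125: 21→30
Sum = 6+16+21+30 = 73.
FIFO (arrival order): #104 #111 #118 #125.
#104: 0→5
#111: 5→11
#118: 11→21
#125: 21→30
Sum = 5+11+21+30 = 67.
SPT 66, LPT 84, EDD 73, FIFO 67 → minimum 66.

66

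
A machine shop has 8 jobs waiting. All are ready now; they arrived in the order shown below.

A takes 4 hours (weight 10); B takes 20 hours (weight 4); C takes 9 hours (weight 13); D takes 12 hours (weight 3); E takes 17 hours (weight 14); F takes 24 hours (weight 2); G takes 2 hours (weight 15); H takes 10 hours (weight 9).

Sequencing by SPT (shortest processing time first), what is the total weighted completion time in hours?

SPT (increasing processing time): G A C H D E B F.
G: finishes 2, weight 15, w·C = 30
A: finishes 6, weight 10, w·C = 60
C: finishes 15, weight 13, w·C = 195
H: finishes 25, weight 9, w·C = 225
D: finishes 37, weight 3, w·C = 111
E: finishes 54, weight 14, w·C = 756
B: finishes 74, weight 4, w·C = 296
F: finishes 98, weight 2, w·C = 196
Sum = 30+60+195+225+111+756+296+196 = 1869.

1869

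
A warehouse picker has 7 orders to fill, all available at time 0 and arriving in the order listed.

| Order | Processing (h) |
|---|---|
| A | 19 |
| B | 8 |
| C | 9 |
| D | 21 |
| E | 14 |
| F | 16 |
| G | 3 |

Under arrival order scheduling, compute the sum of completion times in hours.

387

FIFO (arrival order): A B C D E F G.
A: 0→19
B: 19→27
C: 27→36
D: 36→57
E: 57→71
F: 71→87
G: 87→90
Sum = 19+27+36+57+71+87+90 = 387.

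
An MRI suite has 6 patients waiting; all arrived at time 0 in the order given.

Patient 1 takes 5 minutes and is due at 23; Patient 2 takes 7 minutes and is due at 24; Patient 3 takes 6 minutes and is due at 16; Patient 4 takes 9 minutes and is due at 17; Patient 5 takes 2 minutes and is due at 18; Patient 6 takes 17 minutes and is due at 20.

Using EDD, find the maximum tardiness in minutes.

EDD (increasing due date): Patient 3 Patient 4 Patient 5 Patient 6 Patient 1 Patient 2.
Patient 3: 0→6, due 16, tardiness 0
Patient 4: 6→15, due 17, tardiness 0
Patient 5: 15→17, due 18, tardiness 0
Patient 6: 17→34, due 20, tardiness 14
Patient 1: 34→39, due 23, tardiness 16
Patient 2: 39→46, due 24, tardiness 22
Maximum = 22.

22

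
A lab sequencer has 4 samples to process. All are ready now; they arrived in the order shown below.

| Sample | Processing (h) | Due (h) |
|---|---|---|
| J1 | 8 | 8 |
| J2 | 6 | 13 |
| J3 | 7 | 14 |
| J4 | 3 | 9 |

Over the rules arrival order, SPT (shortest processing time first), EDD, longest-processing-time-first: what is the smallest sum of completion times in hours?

FIFO (arrival order): J1 J2 J3 J4.
J1: 0→8
J2: 8→14
J3: 14→21
J4: 21→24
Sum = 8+14+21+24 = 67.
SPT (increasing processing time): J4 J2 J3 J1.
J4: 0→3
J2: 3→9
J3: 9→16
J1: 16→24
Sum = 3+9+16+24 = 52.
EDD (increasing due date): J1 J4 J2 J3.
J1: 0→8
J4: 8→11
J2: 11→17
J3: 17→24
Sum = 8+11+17+24 = 60.
LPT (decreasing processing time): J1 J3 J2 J4.
J1: 0→8
J3: 8→15
J2: 15→21
J4: 21→24
Sum = 8+15+21+24 = 68.
FIFO 67, SPT 52, EDD 60, LPT 68 → minimum 52.

52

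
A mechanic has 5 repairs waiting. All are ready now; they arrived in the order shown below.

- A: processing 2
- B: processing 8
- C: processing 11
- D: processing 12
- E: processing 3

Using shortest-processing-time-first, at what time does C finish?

24

SPT (increasing processing time): A E B C D.
A: 0→2
E: 2→5
B: 5→13
C: 13→24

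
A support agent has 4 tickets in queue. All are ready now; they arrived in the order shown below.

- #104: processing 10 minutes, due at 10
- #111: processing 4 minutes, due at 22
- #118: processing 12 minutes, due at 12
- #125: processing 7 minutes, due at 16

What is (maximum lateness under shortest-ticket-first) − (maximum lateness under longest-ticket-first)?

8

SPT (increasing processing time): #111 #125 #104 #118.
#111: 0→4, due 22, lateness -18
#125: 4→11, due 16, lateness -5
#104: 11→21, due 10, lateness 11
#118: 21→33, due 12, lateness 21
Maximum = 21.
LPT (decreasing processing time): #118 #104 #125 #111.
#118: 0→12, due 12, lateness 0
#104: 12→22, due 10, lateness 12
#125: 22→29, due 16, lateness 13
#111: 29→33, due 22, lateness 11
Maximum = 13.
Difference = 21 − 13 = 8.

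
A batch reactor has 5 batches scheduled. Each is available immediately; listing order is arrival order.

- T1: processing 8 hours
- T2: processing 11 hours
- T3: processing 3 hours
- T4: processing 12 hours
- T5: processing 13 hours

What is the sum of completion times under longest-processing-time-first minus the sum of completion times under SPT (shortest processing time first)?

LPT (decreasing processing time): T5 T4 T2 T1 T3.
T5: 0→13
T4: 13→25
T2: 25→36
T1: 36→44
T3: 44→47
Sum = 13+25+36+44+47 = 165.
SPT (increasing processing time): T3 T1 T2 T4 T5.
T3: 0→3
T1: 3→11
T2: 11→22
T4: 22→34
T5: 34→47
Sum = 3+11+22+34+47 = 117.
Difference = 165 − 117 = 48.

48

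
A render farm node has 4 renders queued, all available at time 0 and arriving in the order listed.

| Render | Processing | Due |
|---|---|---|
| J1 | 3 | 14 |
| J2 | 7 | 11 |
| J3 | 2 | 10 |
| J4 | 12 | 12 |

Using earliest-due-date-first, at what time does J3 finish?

EDD (increasing due date): J3 J2 J4 J1.
J3: 0→2

2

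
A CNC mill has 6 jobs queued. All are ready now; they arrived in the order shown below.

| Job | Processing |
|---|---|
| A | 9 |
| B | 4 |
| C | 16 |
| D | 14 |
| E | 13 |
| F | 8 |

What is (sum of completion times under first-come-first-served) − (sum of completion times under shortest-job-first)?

FIFO (arrival order): A B C D E F.
A: 0→9
B: 9→13
C: 13→29
D: 29→43
E: 43→56
F: 56→64
Sum = 9+13+29+43+56+64 = 214.
SPT (increasing processing time): B F A E D C.
B: 0→4
F: 4→12
A: 12→21
E: 21→34
D: 34→48
C: 48→64
Sum = 4+12+21+34+48+64 = 183.
Difference = 214 − 183 = 31.

31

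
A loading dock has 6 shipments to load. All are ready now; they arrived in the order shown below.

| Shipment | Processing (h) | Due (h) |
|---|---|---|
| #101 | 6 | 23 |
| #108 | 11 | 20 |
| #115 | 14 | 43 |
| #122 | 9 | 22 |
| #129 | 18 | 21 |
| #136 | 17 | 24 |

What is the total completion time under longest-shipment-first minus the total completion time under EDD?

LPT (decreasing processing time): #129 #136 #115 #108 #122 #101.
#129: 0→18
#136: 18→35
#115: 35→49
#108: 49→60
#122: 60→69
#101: 69→75
Sum = 18+35+49+60+69+75 = 306.
EDD (increasing due date): #108 #129 #122 #101 #136 #115.
#108: 0→11
#129: 11→29
#122: 29→38
#101: 38→44
#136: 44→61
#115: 61→75
Sum = 11+29+38+44+61+75 = 258.
Difference = 306 − 258 = 48.

48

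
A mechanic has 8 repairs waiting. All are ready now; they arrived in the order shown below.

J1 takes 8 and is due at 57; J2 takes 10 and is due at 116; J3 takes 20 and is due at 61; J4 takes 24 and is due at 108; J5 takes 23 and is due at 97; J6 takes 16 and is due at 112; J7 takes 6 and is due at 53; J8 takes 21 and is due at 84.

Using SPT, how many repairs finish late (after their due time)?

2

SPT (increasing processing time): J7 J1 J2 J6 J3 J8 J5 J4.
J7: 0→6, due 53, tardiness 0
J1: 6→14, due 57, tardiness 0
J2: 14→24, due 116, tardiness 0
J6: 24→40, due 112, tardiness 0
J3: 40→60, due 61, tardiness 0
J8: 60→81, due 84, tardiness 0
J5: 81→104, due 97, tardiness 7
J4: 104→128, due 108, tardiness 20
Late repairs: 2.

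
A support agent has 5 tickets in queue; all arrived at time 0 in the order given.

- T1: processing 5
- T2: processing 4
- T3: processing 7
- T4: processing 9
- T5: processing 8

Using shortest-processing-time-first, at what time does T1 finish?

9

SPT (increasing processing time): T2 T1 T3 T5 T4.
T2: 0→4
T1: 4→9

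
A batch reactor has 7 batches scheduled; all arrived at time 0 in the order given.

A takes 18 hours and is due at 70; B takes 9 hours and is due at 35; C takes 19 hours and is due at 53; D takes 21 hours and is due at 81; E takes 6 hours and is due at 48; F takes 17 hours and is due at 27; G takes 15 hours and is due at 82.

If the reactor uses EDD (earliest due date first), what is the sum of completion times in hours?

390

EDD (increasing due date): F B E C A D G.
F: 0→17
B: 17→26
E: 26→32
C: 32→51
A: 51→69
D: 69→90
G: 90→105
Sum = 17+26+32+51+69+90+105 = 390.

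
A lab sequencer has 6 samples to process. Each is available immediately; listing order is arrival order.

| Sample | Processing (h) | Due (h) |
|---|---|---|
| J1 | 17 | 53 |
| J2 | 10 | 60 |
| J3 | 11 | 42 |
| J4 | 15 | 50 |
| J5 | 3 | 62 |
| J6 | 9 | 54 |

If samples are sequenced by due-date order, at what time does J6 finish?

52

EDD (increasing due date): J3 J4 J1 J6 J2 J5.
J3: 0→11
J4: 11→26
J1: 26→43
J6: 43→52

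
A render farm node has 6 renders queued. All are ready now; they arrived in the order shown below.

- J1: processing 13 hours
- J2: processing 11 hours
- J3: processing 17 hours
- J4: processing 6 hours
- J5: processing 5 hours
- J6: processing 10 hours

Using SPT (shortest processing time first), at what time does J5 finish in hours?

5

SPT (increasing processing time): J5 J4 J6 J2 J1 J3.
J5: 0→5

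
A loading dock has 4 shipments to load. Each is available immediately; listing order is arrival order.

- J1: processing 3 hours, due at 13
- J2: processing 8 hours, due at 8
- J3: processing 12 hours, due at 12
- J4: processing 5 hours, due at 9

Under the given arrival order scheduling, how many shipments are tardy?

FIFO (arrival order): J1 J2 J3 J4.
J1: 0→3, due 13, tardiness 0
J2: 3→11, due 8, tardiness 3
J3: 11→23, due 12, tardiness 11
J4: 23→28, due 9, tardiness 19
Late shipments: 3.

3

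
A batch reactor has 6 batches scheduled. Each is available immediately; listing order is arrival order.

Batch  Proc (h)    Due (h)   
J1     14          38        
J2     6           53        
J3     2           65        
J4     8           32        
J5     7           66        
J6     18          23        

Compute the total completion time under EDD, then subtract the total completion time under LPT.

EDD (increasing due date): J6 J4 J1 J2 J3 J5.
J6: 0→18
J4: 18→26
J1: 26→40
J2: 40→46
J3: 46→48
J5: 48→55
Sum = 18+26+40+46+48+55 = 233.
LPT (decreasing processing time): J6 J1 J4 J5 J2 J3.
J6: 0→18
J1: 18→32
J4: 32→40
J5: 40→47
J2: 47→53
J3: 53→55
Sum = 18+32+40+47+53+55 = 245.
Difference = 233 − 245 = -12.

-12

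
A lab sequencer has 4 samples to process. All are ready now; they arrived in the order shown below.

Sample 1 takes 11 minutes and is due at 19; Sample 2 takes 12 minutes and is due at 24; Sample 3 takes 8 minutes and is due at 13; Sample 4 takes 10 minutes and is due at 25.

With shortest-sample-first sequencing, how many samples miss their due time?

SPT (increasing processing time): Sample 3 Sample 4 Sample 1 Sample 2.
Sample 3: 0→8, due 13, tardiness 0
Sample 4: 8→18, due 25, tardiness 0
Sample 1: 18→29, due 19, tardiness 10
Sample 2: 29→41, due 24, tardiness 17
Late samples: 2.

2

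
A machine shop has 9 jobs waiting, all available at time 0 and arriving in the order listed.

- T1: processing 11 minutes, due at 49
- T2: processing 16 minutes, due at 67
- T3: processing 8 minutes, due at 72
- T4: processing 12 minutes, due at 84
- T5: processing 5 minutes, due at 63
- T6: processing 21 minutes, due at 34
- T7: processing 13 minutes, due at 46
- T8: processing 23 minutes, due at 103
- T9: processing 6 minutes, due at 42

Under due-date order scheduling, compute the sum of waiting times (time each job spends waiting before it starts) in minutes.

439

EDD (increasing due date): T6 T9 T7 T1 T5 T2 T3 T4 T8.
T6: waits 0, runs 0→21
T9: waits 21, runs 21→27
T7: waits 27, runs 27→40
T1: waits 40, runs 40→51
T5: waits 51, runs 51→56
T2: waits 56, runs 56→72
T3: waits 72, runs 72→80
T4: waits 80, runs 80→92
T8: waits 92, runs 92→115
Sum = 0+21+27+40+51+56+72+80+92 = 439.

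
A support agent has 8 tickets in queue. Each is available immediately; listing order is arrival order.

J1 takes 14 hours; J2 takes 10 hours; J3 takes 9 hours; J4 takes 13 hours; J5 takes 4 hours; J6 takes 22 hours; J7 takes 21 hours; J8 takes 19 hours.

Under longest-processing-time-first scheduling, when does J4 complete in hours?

LPT (decreasing processing time): J6 J7 J8 J1 J4 J2 J3 J5.
J6: 0→22
J7: 22→43
J8: 43→62
J1: 62→76
J4: 76→89

89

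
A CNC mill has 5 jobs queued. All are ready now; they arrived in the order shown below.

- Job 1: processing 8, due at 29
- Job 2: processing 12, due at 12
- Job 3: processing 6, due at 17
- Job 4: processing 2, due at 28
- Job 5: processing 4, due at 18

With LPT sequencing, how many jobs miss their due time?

LPT (decreasing processing time): Job 2 Job 1 Job 3 Job 5 Job 4.
Job 2: 0→12, due 12, tardiness 0
Job 1: 12→20, due 29, tardiness 0
Job 3: 20→26, due 17, tardiness 9
Job 5: 26→30, due 18, tardiness 12
Job 4: 30→32, due 28, tardiness 4
Late jobs: 3.

3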